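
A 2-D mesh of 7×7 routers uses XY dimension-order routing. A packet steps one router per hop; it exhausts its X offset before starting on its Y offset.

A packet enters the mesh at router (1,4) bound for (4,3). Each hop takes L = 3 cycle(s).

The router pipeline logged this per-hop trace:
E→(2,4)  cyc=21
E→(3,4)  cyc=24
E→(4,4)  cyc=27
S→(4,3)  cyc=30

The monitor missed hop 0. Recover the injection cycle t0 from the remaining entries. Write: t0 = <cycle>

t0 = 18

At hop 1 the cycle is 21; in general cyc_k = t0 + kL.
Subtract one hop: t0 = 21 − 3 = 18.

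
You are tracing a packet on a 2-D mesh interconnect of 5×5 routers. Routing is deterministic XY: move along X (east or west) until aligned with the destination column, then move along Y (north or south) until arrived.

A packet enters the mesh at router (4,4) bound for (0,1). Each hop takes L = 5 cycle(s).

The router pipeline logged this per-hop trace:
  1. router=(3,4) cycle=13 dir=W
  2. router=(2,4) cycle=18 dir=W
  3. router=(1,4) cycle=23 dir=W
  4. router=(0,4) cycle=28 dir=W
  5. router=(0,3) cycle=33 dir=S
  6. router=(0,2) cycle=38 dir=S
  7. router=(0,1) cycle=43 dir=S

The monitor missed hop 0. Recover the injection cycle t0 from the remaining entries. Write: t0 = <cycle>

t0 = 8

At hop 1 the cycle is 13; in general cyc_k = t0 + kL.
Subtract one hop: t0 = 13 − 5 = 8.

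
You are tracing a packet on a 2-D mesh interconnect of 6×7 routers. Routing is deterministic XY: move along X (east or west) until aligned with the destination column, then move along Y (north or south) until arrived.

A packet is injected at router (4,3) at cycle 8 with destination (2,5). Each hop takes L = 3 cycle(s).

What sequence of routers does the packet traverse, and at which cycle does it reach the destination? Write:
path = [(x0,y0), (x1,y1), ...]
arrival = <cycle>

#0 — 4,3 | c8
#1 — 3,3 | c11 | W
#2 — 2,3 | c14 | W
#3 — 2,4 | c17 | N
#4 — 2,5 | c20 | N

path = [(4,3), (3,3), (2,3), (2,4), (2,5)]
arrival = 20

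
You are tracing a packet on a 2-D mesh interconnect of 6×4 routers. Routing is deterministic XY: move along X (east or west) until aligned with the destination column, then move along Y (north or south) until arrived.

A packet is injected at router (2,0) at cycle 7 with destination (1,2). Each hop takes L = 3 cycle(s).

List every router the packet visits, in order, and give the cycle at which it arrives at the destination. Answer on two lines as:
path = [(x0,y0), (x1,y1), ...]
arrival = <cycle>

t=7: at (2,0)
t=10: at (1,0) after W
t=13: at (1,1) after N
t=16: at (1,2) after N

path = [(2,0), (1,0), (1,1), (1,2)]
arrival = 16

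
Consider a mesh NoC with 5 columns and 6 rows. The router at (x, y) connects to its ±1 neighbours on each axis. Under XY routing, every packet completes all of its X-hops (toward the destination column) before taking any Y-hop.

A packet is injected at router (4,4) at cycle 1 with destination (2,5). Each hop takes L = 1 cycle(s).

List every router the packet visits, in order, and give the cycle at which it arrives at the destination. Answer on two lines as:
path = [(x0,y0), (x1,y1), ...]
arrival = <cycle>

src (4,4)  cyc=1
W→(3,4)  cyc=2
W→(2,4)  cyc=3
N→(2,5)  cyc=4

path = [(4,4), (3,4), (2,4), (2,5)]
arrival = 4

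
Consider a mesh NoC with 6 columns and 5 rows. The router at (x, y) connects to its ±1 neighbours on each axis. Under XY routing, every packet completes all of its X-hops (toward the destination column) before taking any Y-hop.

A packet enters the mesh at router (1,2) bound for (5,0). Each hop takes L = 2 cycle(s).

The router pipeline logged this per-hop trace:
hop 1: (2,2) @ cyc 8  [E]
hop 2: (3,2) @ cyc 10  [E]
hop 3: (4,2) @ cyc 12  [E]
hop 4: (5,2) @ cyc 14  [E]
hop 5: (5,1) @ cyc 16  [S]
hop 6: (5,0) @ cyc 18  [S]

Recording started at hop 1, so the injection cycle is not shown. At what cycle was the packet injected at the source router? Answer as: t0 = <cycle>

t0 = 6

At hop 1 the cycle is 8; in general cyc_k = t0 + kL.
t0 = cyc[1] − L = 8 − 2 = 6.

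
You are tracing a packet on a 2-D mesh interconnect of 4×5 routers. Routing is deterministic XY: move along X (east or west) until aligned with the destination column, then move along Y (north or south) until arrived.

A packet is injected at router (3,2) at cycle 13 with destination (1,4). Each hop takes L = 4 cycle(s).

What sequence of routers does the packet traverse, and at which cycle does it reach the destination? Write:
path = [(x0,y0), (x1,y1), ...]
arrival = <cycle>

path = [(3,2), (2,2), (1,2), (1,3), (1,4)]
arrival = 29

  0. router=(3,2) cycle=13 (inject)
  1. router=(2,2) cycle=17 dir=W
  2. router=(1,2) cycle=21 dir=W
  3. router=(1,3) cycle=25 dir=N
  4. router=(1,4) cycle=29 dir=N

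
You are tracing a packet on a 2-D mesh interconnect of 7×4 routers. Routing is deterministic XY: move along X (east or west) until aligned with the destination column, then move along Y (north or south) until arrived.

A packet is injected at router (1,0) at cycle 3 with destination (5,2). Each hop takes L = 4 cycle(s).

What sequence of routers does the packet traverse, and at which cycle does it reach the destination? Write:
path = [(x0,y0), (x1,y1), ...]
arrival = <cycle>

src (1,0)  cyc=3
E→(2,0)  cyc=7
E→(3,0)  cyc=11
E→(4,0)  cyc=15
E→(5,0)  cyc=19
N→(5,1)  cyc=23
N→(5,2)  cyc=27

path = [(1,0), (2,0), (3,0), (4,0), (5,0), (5,1), (5,2)]
arrival = 27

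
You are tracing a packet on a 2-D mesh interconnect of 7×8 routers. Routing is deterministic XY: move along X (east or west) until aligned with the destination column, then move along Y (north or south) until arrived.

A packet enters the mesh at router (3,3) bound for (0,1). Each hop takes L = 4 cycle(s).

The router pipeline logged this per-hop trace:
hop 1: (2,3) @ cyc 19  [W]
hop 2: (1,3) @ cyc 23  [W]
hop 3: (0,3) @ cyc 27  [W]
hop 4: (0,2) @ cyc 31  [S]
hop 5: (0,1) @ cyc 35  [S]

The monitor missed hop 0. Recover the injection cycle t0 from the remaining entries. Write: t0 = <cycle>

t0 = 15

The first recorded entry is hop 1 at cycle 19.
Therefore t0 = 19 − L = 15.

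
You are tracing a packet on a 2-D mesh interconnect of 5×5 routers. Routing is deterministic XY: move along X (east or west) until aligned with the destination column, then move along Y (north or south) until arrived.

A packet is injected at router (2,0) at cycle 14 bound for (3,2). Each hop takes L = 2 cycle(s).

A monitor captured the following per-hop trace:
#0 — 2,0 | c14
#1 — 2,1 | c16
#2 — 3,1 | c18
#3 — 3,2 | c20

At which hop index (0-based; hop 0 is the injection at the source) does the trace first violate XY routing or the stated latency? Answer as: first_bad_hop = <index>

first_bad_hop = 1

check 1→ d=(0,1) cyc+2: BAD: Y-move but x=2≠3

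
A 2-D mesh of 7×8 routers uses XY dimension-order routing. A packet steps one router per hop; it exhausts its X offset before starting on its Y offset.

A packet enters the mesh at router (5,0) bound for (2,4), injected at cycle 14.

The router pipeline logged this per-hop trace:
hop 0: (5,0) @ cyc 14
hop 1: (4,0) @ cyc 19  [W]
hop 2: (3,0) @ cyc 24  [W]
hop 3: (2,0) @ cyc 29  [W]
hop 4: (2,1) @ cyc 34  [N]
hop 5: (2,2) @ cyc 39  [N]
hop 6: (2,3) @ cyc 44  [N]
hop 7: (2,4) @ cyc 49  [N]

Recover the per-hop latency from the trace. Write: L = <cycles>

L = 5

cyc[1] − cyc[0] = 19 − 14 = 5.
That increment is L by definition: L = 5.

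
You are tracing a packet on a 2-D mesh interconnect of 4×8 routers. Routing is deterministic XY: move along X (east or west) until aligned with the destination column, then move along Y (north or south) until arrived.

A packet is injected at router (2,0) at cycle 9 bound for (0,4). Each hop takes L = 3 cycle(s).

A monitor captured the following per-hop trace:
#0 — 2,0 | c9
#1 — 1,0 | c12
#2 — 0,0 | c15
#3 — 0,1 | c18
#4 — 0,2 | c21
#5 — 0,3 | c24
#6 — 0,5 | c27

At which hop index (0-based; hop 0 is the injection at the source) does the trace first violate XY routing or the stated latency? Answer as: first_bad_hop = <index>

first_bad_hop = 6

hop 1: step (-1,+0), +3 cyc — ok
hop 2: step (-1,+0), +3 cyc — ok
hop 3: step (+0,+1), +3 cyc — ok
hop 4: step (+0,+1), +3 cyc — ok
hop 5: step (+0,+1), +3 cyc — ok
hop 6: step (+0,+2), +3 cyc — BAD: non-unit step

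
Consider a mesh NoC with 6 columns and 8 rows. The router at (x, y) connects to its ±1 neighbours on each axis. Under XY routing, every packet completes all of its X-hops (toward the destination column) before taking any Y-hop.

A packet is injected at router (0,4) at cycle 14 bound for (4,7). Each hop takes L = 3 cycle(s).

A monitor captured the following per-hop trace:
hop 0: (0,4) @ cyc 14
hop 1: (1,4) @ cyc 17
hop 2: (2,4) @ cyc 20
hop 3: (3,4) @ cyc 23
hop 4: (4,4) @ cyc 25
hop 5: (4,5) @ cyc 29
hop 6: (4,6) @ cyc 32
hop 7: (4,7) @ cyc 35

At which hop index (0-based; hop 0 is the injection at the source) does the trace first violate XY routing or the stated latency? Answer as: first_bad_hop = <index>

first_bad_hop = 4

  1: Δx=+1 Δy=+0 Δt=3 [ok]
  2: Δx=+1 Δy=+0 Δt=3 [ok]
  3: Δx=+1 Δy=+0 Δt=3 [ok]
  4: Δx=+1 Δy=+0 Δt=2 [BAD: Δcyc=2≠L]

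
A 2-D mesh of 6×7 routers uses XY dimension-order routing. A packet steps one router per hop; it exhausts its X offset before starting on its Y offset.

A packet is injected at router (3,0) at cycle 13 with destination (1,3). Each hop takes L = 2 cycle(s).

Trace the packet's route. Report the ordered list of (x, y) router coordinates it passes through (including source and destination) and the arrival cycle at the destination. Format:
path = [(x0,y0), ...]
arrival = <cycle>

[0] x=3 y=0 t=13
[1] x=2 y=0 t=15 →W
[2] x=1 y=0 t=17 →W
[3] x=1 y=1 t=19 →N
[4] x=1 y=2 t=21 →N
[5] x=1 y=3 t=23 →N

path = [(3,0), (2,0), (1,0), (1,1), (1,2), (1,3)]
arrival = 23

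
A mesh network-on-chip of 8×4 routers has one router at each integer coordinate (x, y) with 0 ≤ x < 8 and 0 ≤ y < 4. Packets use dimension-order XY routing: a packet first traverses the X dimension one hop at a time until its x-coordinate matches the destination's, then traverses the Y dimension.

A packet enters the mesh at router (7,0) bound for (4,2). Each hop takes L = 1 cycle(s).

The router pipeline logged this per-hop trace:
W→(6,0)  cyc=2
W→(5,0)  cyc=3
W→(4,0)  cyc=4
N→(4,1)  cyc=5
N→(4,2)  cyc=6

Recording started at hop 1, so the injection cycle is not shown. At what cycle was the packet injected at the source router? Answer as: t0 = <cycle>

At hop 1 the cycle is 2; in general cyc_k = t0 + kL.
Subtract one hop: t0 = 2 − 1 = 1.

t0 = 1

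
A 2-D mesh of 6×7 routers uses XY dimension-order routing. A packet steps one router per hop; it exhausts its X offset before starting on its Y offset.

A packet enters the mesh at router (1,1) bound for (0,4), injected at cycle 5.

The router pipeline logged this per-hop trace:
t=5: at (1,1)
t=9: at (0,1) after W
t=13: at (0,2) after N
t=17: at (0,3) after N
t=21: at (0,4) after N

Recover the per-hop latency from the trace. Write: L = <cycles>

L = 4

cyc[1] − cyc[0] = 9 − 5 = 4.
Per-hop latency L = Δcyc = 4.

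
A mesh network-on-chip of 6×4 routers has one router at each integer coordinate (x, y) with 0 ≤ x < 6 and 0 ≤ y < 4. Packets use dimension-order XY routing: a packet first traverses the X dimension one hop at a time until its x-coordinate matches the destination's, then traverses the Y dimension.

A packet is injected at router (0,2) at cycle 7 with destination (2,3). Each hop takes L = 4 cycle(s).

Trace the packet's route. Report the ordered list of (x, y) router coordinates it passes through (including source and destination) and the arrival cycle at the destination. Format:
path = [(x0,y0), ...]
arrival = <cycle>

path = [(0,2), (1,2), (2,2), (2,3)]
arrival = 19

  0. router=(0,2) cycle=7 (inject)
  1. router=(1,2) cycle=11 dir=E
  2. router=(2,2) cycle=15 dir=E
  3. router=(2,3) cycle=19 dir=N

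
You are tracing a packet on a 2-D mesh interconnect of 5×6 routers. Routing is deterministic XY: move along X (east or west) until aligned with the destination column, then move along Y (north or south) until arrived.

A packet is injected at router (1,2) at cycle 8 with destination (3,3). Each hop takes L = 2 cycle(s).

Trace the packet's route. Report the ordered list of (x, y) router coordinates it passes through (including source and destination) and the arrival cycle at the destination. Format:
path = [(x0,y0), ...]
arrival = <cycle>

path = [(1,2), (2,2), (3,2), (3,3)]
arrival = 14

  0. router=(1,2) cycle=8 (inject)
  1. router=(2,2) cycle=10 dir=E
  2. router=(3,2) cycle=12 dir=E
  3. router=(3,3) cycle=14 dir=N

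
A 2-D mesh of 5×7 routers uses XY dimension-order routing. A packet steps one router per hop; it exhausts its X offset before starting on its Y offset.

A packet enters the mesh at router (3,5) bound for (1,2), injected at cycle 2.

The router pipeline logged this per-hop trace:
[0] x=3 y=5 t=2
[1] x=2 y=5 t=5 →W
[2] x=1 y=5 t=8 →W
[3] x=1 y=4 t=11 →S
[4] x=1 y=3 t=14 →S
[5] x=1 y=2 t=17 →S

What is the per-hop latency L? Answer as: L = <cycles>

cyc[1] − cyc[0] = 5 − 2 = 3.
Per-hop latency L = Δcyc = 3.

L = 3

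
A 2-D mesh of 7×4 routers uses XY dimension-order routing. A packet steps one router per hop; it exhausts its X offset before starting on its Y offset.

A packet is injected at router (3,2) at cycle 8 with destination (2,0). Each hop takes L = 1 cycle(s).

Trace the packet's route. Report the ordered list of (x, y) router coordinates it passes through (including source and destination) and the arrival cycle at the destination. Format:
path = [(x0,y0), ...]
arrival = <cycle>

#0 — 3,2 | c8
#1 — 2,2 | c9 | W
#2 — 2,1 | c10 | S
#3 — 2,0 | c11 | S

path = [(3,2), (2,2), (2,1), (2,0)]
arrival = 11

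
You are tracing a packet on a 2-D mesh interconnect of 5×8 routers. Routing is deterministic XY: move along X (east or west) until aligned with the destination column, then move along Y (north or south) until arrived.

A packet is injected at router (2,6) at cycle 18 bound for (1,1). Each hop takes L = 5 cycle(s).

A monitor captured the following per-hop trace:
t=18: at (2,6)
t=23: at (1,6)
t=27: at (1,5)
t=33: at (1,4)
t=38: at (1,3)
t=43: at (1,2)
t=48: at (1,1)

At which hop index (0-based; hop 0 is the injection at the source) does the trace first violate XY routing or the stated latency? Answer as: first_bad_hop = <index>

check 1→ d=(-1,0) cyc+5: ok
check 2→ d=(0,-1) cyc+4: BAD: Δcyc=4≠L

first_bad_hop = 2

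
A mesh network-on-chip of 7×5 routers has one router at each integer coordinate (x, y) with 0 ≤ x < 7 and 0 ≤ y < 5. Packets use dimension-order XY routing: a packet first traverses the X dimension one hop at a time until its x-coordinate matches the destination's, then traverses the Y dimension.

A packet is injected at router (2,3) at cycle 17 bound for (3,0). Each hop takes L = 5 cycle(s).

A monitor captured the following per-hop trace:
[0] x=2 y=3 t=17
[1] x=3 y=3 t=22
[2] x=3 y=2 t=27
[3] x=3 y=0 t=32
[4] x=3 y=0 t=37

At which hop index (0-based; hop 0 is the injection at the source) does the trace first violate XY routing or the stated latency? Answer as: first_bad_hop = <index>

[1] (+1,+0) / 5c ⇒ ok
[2] (+0,-1) / 5c ⇒ ok
[3] (+0,-2) / 5c ⇒ BAD: non-unit step

first_bad_hop = 3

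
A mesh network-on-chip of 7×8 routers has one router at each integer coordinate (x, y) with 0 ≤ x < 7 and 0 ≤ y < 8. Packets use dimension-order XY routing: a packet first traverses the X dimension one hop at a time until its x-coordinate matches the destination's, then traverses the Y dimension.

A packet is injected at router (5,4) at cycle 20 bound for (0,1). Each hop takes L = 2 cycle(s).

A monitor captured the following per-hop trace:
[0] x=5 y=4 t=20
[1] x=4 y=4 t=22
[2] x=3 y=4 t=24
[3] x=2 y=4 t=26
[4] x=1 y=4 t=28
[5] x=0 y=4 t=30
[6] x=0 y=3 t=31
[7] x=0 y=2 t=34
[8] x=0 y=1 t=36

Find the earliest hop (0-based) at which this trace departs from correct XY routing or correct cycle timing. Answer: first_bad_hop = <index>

hop 1: step (-1,+0), +2 cyc — ok
hop 2: step (-1,+0), +2 cyc — ok
hop 3: step (-1,+0), +2 cyc — ok
hop 4: step (-1,+0), +2 cyc — ok
hop 5: step (-1,+0), +2 cyc — ok
hop 6: step (+0,-1), +1 cyc — BAD: Δcyc=1≠L

first_bad_hop = 6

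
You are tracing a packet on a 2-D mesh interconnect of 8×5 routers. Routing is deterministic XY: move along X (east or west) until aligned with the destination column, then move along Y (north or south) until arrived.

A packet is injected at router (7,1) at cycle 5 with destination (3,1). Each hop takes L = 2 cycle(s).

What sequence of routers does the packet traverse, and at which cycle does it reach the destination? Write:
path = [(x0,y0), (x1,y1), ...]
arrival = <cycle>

path = [(7,1), (6,1), (5,1), (4,1), (3,1)]
arrival = 13

[0] x=7 y=1 t=5
[1] x=6 y=1 t=7 →W
[2] x=5 y=1 t=9 →W
[3] x=4 y=1 t=11 →W
[4] x=3 y=1 t=13 →W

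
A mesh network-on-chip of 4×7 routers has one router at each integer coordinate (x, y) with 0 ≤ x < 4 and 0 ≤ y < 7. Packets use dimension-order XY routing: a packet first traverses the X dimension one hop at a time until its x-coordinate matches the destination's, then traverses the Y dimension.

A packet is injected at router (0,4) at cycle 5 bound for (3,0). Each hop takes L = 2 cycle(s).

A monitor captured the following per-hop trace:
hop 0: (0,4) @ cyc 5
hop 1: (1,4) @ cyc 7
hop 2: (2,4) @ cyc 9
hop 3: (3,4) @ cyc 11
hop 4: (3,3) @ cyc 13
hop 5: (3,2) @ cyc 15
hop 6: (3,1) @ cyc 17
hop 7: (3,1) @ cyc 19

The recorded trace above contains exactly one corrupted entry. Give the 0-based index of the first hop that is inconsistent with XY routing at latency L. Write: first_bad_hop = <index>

first_bad_hop = 7

[1] (+1,+0) / 2c ⇒ ok
[2] (+1,+0) / 2c ⇒ ok
[3] (+1,+0) / 2c ⇒ ok
[4] (+0,-1) / 2c ⇒ ok
[5] (+0,-1) / 2c ⇒ ok
[6] (+0,-1) / 2c ⇒ ok
[7] (+0,+0) / 2c ⇒ BAD: non-unit step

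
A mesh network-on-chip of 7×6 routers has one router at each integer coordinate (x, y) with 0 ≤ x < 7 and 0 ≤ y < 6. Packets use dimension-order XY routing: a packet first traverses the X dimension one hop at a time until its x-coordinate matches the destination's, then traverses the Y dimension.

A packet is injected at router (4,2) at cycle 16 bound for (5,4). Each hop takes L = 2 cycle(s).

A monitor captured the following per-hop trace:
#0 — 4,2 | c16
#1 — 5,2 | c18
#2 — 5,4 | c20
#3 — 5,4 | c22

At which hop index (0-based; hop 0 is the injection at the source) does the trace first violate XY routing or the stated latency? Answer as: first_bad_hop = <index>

hop 1: step (+1,+0), +2 cyc — ok
hop 2: step (+0,+2), +2 cyc — BAD: non-unit step

first_bad_hop = 2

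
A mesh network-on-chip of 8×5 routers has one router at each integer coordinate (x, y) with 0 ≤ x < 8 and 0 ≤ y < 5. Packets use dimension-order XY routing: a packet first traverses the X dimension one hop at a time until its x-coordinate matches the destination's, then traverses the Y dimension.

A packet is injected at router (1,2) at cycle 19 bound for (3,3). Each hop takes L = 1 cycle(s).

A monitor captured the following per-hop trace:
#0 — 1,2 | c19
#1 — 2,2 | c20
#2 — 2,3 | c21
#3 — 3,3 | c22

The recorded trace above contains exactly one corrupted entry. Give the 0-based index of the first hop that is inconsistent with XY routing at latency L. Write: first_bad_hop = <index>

hop 1: step (+1,+0), +1 cyc — ok
hop 2: step (+0,+1), +1 cyc — BAD: Y-move but x=2≠3

first_bad_hop = 2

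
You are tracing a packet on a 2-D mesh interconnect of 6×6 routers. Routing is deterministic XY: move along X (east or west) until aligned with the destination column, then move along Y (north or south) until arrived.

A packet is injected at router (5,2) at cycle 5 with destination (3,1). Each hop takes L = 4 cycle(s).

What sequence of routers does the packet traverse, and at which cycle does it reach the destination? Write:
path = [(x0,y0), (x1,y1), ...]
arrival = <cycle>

path = [(5,2), (4,2), (3,2), (3,1)]
arrival = 17

hop 0: (5,2) @ cyc 5
hop 1: (4,2) @ cyc 9  [W]
hop 2: (3,2) @ cyc 13  [W]
hop 3: (3,1) @ cyc 17  [S]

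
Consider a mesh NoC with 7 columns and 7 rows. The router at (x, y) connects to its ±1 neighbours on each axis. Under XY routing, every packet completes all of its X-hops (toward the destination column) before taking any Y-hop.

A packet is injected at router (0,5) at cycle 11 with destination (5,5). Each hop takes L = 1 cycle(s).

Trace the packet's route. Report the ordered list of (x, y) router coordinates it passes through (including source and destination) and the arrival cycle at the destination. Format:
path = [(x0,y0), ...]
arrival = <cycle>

  0. router=(0,5) cycle=11 (inject)
  1. router=(1,5) cycle=12 dir=E
  2. router=(2,5) cycle=13 dir=E
  3. router=(3,5) cycle=14 dir=E
  4. router=(4,5) cycle=15 dir=E
  5. router=(5,5) cycle=16 dir=E

path = [(0,5), (1,5), (2,5), (3,5), (4,5), (5,5)]
arrival = 16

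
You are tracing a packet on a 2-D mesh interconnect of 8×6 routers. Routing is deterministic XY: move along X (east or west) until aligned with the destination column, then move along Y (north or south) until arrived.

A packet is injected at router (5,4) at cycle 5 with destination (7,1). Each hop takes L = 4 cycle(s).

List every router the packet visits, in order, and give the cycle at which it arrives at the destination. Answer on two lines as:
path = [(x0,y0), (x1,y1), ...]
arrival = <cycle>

  0. router=(5,4) cycle=5 (inject)
  1. router=(6,4) cycle=9 dir=E
  2. router=(7,4) cycle=13 dir=E
  3. router=(7,3) cycle=17 dir=S
  4. router=(7,2) cycle=21 dir=S
  5. router=(7,1) cycle=25 dir=S

path = [(5,4), (6,4), (7,4), (7,3), (7,2), (7,1)]
arrival = 25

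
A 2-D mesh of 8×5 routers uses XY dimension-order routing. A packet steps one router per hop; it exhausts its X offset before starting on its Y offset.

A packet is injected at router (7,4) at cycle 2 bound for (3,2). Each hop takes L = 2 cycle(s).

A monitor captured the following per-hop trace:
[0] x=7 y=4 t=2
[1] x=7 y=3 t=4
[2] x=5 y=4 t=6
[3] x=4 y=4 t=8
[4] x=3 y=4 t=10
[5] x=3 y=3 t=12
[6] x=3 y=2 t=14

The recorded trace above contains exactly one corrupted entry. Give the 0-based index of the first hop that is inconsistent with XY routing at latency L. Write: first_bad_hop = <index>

first_bad_hop = 1

  1: Δx=+0 Δy=-1 Δt=2 [BAD: Y-move but x=7≠3]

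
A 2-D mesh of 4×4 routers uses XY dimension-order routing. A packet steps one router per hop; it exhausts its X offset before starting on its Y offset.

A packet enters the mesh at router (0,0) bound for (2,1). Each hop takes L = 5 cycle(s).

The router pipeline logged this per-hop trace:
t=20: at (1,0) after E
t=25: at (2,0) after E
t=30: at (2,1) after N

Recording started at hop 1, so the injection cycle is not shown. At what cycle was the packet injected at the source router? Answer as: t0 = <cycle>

The first recorded entry is hop 1 at cycle 20.
Subtract one hop: t0 = 20 − 5 = 15.

t0 = 15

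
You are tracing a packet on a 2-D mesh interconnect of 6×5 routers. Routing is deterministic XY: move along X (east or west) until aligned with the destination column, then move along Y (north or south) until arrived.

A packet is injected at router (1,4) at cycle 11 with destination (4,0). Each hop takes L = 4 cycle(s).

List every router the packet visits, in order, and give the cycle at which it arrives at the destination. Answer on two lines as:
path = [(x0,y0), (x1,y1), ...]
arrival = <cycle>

path = [(1,4), (2,4), (3,4), (4,4), (4,3), (4,2), (4,1), (4,0)]
arrival = 39

hop 0: (1,4) @ cyc 11
hop 1: (2,4) @ cyc 15  [E]
hop 2: (3,4) @ cyc 19  [E]
hop 3: (4,4) @ cyc 23  [E]
hop 4: (4,3) @ cyc 27  [S]
hop 5: (4,2) @ cyc 31  [S]
hop 6: (4,1) @ cyc 35  [S]
hop 7: (4,0) @ cyc 39  [S]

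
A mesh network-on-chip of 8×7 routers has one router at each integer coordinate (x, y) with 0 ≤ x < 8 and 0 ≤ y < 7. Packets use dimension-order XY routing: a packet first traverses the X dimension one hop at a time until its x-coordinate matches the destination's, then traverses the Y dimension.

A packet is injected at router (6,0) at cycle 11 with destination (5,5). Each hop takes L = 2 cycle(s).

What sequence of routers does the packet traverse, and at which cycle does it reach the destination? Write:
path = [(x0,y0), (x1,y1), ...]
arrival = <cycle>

path = [(6,0), (5,0), (5,1), (5,2), (5,3), (5,4), (5,5)]
arrival = 23

src (6,0)  cyc=11
W→(5,0)  cyc=13
N→(5,1)  cyc=15
N→(5,2)  cyc=17
N→(5,3)  cyc=19
N→(5,4)  cyc=21
N→(5,5)  cyc=23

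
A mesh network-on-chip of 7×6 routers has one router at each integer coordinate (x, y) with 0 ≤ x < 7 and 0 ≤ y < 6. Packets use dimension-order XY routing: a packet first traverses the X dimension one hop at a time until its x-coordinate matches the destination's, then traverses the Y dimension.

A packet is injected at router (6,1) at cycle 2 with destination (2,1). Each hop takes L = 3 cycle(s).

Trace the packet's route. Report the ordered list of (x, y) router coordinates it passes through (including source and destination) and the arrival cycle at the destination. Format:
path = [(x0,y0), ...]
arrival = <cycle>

path = [(6,1), (5,1), (4,1), (3,1), (2,1)]
arrival = 14

#0 — 6,1 | c2
#1 — 5,1 | c5 | W
#2 — 4,1 | c8 | W
#3 — 3,1 | c11 | W
#4 — 2,1 | c14 | W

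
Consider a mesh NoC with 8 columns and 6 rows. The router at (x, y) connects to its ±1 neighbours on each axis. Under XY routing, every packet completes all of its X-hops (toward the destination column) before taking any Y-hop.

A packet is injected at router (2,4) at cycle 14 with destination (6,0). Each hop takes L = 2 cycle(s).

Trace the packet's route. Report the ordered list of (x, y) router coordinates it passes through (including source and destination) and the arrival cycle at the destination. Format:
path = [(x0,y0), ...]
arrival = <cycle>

t=14: at (2,4)
t=16: at (3,4) after E
t=18: at (4,4) after E
t=20: at (5,4) after E
t=22: at (6,4) after E
t=24: at (6,3) after S
t=26: at (6,2) after S
t=28: at (6,1) after S
t=30: at (6,0) after S

path = [(2,4), (3,4), (4,4), (5,4), (6,4), (6,3), (6,2), (6,1), (6,0)]
arrival = 30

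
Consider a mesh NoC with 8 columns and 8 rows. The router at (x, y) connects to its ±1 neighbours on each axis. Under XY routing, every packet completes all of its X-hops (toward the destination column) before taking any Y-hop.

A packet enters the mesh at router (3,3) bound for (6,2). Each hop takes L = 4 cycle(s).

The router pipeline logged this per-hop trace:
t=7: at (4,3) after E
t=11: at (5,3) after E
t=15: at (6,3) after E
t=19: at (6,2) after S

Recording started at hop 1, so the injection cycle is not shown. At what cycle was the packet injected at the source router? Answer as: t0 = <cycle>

At hop 1 the cycle is 7; in general cyc_k = t0 + kL.
So t0 = 7 − 1·4 = 3.

t0 = 3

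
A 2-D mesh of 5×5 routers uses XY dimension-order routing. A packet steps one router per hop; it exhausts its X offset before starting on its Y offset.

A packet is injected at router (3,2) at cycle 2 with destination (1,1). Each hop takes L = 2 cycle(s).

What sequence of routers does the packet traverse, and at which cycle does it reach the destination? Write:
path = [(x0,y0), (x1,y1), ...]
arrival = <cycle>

path = [(3,2), (2,2), (1,2), (1,1)]
arrival = 8

[0] x=3 y=2 t=2
[1] x=2 y=2 t=4 →W
[2] x=1 y=2 t=6 →W
[3] x=1 y=1 t=8 →S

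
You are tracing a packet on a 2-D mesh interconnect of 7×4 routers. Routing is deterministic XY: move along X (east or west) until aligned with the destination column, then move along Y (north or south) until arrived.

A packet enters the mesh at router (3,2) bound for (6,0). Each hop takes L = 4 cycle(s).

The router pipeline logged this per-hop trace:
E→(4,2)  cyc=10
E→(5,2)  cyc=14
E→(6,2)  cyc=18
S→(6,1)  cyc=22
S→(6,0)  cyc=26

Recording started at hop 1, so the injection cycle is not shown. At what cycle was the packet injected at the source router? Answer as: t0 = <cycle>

Hop 1 reached at cycle 10; hop k is at t0 + k·L.
t0 = cyc[1] − L = 10 − 4 = 6.

t0 = 6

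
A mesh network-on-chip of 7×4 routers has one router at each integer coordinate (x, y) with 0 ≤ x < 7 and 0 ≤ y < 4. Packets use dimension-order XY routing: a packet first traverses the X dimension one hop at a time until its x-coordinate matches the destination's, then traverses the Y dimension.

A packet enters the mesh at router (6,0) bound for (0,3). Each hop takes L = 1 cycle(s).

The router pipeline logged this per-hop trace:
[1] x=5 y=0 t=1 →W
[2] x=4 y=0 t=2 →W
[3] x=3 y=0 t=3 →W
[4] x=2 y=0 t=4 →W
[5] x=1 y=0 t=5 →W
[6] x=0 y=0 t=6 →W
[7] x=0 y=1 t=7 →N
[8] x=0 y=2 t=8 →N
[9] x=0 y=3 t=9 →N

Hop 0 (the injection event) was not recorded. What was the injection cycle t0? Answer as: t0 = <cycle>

Hop 1 reached at cycle 1; hop k is at t0 + k·L.
Subtract one hop: t0 = 1 − 1 = 0.

t0 = 0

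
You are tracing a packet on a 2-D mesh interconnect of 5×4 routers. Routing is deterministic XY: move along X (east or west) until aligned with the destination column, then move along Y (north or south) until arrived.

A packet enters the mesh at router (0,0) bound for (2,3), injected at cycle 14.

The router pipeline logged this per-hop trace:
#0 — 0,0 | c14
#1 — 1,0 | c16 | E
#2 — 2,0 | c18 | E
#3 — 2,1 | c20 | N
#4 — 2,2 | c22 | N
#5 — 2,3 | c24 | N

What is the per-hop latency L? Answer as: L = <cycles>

L = 2

Between hops 0 and 1 the cycle counter advances 16 − 14 = 2.
One hop costs L cycles, so L = 2.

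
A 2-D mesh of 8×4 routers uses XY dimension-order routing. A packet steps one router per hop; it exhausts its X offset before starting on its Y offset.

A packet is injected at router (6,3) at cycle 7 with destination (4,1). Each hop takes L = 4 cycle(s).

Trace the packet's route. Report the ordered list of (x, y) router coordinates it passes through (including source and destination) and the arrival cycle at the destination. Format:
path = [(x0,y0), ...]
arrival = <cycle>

t=7: at (6,3)
t=11: at (5,3) after W
t=15: at (4,3) after W
t=19: at (4,2) after S
t=23: at (4,1) after S

path = [(6,3), (5,3), (4,3), (4,2), (4,1)]
arrival = 23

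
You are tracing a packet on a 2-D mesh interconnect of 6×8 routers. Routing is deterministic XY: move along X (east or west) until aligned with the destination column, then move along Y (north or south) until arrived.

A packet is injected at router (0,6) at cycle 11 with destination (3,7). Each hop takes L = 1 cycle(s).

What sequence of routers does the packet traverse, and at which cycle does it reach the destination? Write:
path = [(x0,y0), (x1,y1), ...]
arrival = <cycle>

path = [(0,6), (1,6), (2,6), (3,6), (3,7)]
arrival = 15

  0. router=(0,6) cycle=11 (inject)
  1. router=(1,6) cycle=12 dir=E
  2. router=(2,6) cycle=13 dir=E
  3. router=(3,6) cycle=14 dir=E
  4. router=(3,7) cycle=15 dir=N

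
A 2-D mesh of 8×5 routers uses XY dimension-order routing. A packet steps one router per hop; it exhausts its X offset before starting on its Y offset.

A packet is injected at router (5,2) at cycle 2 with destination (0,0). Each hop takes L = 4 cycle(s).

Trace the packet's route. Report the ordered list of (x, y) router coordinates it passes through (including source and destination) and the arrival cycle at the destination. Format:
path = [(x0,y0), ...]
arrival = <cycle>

path = [(5,2), (4,2), (3,2), (2,2), (1,2), (0,2), (0,1), (0,0)]
arrival = 30

hop 0: (5,2) @ cyc 2
hop 1: (4,2) @ cyc 6  [W]
hop 2: (3,2) @ cyc 10  [W]
hop 3: (2,2) @ cyc 14  [W]
hop 4: (1,2) @ cyc 18  [W]
hop 5: (0,2) @ cyc 22  [W]
hop 6: (0,1) @ cyc 26  [S]
hop 7: (0,0) @ cyc 30  [S]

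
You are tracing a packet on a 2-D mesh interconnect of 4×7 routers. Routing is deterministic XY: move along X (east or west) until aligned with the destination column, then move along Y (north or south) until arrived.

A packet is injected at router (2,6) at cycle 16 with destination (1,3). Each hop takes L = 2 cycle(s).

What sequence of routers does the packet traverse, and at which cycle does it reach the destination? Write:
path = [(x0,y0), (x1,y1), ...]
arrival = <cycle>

path = [(2,6), (1,6), (1,5), (1,4), (1,3)]
arrival = 24

[0] x=2 y=6 t=16
[1] x=1 y=6 t=18 →W
[2] x=1 y=5 t=20 →S
[3] x=1 y=4 t=22 →S
[4] x=1 y=3 t=24 →S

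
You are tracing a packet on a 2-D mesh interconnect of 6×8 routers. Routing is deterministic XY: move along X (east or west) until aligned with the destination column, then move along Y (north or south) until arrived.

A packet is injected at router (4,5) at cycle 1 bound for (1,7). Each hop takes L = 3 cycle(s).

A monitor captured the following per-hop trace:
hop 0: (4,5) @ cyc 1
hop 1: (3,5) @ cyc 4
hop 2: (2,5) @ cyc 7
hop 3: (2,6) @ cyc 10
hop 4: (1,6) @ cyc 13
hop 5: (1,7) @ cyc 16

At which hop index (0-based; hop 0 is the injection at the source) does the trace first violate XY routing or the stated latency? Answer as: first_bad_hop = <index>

first_bad_hop = 3

[1] (-1,+0) / 3c ⇒ ok
[2] (-1,+0) / 3c ⇒ ok
[3] (+0,+1) / 3c ⇒ BAD: Y-move but x=2≠1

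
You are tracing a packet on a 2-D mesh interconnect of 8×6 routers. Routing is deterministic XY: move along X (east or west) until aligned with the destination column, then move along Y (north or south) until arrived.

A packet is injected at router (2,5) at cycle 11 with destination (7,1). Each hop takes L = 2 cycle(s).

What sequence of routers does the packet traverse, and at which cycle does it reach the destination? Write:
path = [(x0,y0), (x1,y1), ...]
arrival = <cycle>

[0] x=2 y=5 t=11
[1] x=3 y=5 t=13 →E
[2] x=4 y=5 t=15 →E
[3] x=5 y=5 t=17 →E
[4] x=6 y=5 t=19 →E
[5] x=7 y=5 t=21 →E
[6] x=7 y=4 t=23 →S
[7] x=7 y=3 t=25 →S
[8] x=7 y=2 t=27 →S
[9] x=7 y=1 t=29 →S

path = [(2,5), (3,5), (4,5), (5,5), (6,5), (7,5), (7,4), (7,3), (7,2), (7,1)]
arrival = 29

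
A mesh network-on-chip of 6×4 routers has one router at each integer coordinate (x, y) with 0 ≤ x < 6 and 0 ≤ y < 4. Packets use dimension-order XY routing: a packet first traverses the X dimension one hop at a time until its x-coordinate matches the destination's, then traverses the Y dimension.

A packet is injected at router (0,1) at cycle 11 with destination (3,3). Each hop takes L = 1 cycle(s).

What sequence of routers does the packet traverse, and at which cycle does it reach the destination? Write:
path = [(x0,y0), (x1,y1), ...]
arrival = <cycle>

[0] x=0 y=1 t=11
[1] x=1 y=1 t=12 →E
[2] x=2 y=1 t=13 →E
[3] x=3 y=1 t=14 →E
[4] x=3 y=2 t=15 →N
[5] x=3 y=3 t=16 →N

path = [(0,1), (1,1), (2,1), (3,1), (3,2), (3,3)]
arrival = 16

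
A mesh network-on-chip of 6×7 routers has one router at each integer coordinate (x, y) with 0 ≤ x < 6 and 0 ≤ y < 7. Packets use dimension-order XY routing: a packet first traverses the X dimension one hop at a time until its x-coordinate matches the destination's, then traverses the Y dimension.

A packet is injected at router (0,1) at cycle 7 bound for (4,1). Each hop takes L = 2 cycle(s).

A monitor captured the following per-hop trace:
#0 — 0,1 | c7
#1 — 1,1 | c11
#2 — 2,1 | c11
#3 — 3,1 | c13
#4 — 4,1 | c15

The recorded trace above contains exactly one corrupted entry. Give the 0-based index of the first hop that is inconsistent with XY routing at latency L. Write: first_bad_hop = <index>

first_bad_hop = 1

  1: Δx=+1 Δy=+0 Δt=4 [BAD: Δcyc=4≠L]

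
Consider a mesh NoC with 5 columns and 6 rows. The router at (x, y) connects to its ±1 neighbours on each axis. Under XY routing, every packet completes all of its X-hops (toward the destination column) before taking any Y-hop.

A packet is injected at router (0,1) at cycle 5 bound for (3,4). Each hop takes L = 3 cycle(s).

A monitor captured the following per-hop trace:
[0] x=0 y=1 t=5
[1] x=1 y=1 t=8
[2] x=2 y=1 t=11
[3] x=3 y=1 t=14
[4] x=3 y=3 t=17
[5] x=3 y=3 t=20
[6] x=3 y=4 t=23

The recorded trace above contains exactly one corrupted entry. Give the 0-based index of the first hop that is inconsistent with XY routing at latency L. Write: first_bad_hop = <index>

hop 1: step (+1,+0), +3 cyc — ok
hop 2: step (+1,+0), +3 cyc — ok
hop 3: step (+1,+0), +3 cyc — ok
hop 4: step (+0,+2), +3 cyc — BAD: non-unit step

first_bad_hop = 4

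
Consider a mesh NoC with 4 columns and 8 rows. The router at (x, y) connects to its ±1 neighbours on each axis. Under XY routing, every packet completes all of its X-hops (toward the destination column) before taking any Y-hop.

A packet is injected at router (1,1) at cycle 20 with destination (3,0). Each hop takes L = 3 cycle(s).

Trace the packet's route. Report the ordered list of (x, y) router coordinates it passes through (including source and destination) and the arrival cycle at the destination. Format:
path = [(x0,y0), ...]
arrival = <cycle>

  0. router=(1,1) cycle=20 (inject)
  1. router=(2,1) cycle=23 dir=E
  2. router=(3,1) cycle=26 dir=E
  3. router=(3,0) cycle=29 dir=S

path = [(1,1), (2,1), (3,1), (3,0)]
arrival = 29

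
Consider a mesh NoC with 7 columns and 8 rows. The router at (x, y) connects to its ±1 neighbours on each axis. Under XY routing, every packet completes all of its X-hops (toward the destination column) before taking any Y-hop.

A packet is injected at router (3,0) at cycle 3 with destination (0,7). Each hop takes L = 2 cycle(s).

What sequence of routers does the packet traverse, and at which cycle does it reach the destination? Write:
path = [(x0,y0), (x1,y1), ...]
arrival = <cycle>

path = [(3,0), (2,0), (1,0), (0,0), (0,1), (0,2), (0,3), (0,4), (0,5), (0,6), (0,7)]
arrival = 23

  0. router=(3,0) cycle=3 (inject)
  1. router=(2,0) cycle=5 dir=W
  2. router=(1,0) cycle=7 dir=W
  3. router=(0,0) cycle=9 dir=W
  4. router=(0,1) cycle=11 dir=N
  5. router=(0,2) cycle=13 dir=N
  6. router=(0,3) cycle=15 dir=N
  7. router=(0,4) cycle=17 dir=N
  8. router=(0,5) cycle=19 dir=N
  9. router=(0,6) cycle=21 dir=N
  10. router=(0,7) cycle=23 dir=N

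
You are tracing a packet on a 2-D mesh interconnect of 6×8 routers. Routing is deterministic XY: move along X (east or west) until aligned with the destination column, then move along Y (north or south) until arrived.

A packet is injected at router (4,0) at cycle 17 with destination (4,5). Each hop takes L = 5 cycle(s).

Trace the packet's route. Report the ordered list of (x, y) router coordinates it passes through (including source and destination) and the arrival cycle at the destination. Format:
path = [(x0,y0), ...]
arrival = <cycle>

path = [(4,0), (4,1), (4,2), (4,3), (4,4), (4,5)]
arrival = 42

t=17: at (4,0)
t=22: at (4,1) after N
t=27: at (4,2) after N
t=32: at (4,3) after N
t=37: at (4,4) after N
t=42: at (4,5) after N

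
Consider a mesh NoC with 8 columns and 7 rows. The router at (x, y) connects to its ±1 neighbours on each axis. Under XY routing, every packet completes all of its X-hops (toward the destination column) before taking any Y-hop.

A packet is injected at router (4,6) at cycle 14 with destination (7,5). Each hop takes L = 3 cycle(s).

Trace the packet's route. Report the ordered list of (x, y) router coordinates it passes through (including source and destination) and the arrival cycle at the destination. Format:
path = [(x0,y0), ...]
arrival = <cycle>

path = [(4,6), (5,6), (6,6), (7,6), (7,5)]
arrival = 26

[0] x=4 y=6 t=14
[1] x=5 y=6 t=17 →E
[2] x=6 y=6 t=20 →E
[3] x=7 y=6 t=23 →E
[4] x=7 y=5 t=26 →S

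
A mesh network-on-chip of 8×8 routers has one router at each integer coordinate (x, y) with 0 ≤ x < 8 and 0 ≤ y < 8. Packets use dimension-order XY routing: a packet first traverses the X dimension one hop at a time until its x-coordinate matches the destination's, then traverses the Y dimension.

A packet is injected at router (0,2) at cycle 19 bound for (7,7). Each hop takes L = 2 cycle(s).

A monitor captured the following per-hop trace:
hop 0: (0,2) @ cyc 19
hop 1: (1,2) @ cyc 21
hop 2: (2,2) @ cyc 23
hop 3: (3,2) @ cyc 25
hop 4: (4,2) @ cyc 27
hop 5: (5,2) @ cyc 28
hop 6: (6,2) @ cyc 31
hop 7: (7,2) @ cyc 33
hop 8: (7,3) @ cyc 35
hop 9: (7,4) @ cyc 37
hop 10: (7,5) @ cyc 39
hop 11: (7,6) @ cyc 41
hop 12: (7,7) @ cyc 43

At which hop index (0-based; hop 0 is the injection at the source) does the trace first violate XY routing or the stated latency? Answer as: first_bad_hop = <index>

first_bad_hop = 5

hop 1: step (+1,+0), +2 cyc — ok
hop 2: step (+1,+0), +2 cyc — ok
hop 3: step (+1,+0), +2 cyc — ok
hop 4: step (+1,+0), +2 cyc — ok
hop 5: step (+1,+0), +1 cyc — BAD: Δcyc=1≠L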